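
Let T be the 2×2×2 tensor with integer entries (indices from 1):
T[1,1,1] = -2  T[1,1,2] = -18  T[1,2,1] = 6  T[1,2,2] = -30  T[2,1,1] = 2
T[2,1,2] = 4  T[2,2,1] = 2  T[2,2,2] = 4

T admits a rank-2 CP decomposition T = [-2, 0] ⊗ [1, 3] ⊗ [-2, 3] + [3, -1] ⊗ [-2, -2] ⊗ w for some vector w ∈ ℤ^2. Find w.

Subtract the known terms from T to get the rank-1 residual R = [3, -1] ⊗ [-2, -2] ⊗ w, so R[i,j,k] = a[i]·b[j]·w[k]. Pick indices with nonzero a[1]·b[1] = (3)·(-2) = -6. Only the fibre through (1,1,·) is needed: R[1,1,:] = T[1,1,:] − Σₗ aₗ[1]bₗ[1]cₗ = [-2, -18] − (-2)·(1)·[-2, 3] = [-6, -12]. Then w[k] = R[1,1,k] / -6 for each k, giving w = [-6, -12] / -6 = [1, 2].

w = [1, 2]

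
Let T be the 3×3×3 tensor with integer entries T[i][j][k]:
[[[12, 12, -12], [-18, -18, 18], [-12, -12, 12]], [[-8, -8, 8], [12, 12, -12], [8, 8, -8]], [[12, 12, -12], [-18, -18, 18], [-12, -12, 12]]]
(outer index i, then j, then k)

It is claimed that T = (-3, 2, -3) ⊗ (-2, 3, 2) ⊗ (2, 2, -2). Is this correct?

Yes

Reconstruct entrywise from the claimed factors. For example, T[2,1,1] = -18 and Σₗ aₗ[2]bₗ[1]cₗ[1] = (-3)·(3)·(2) = -18; checking all 27 entries, every one matches. The claim holds.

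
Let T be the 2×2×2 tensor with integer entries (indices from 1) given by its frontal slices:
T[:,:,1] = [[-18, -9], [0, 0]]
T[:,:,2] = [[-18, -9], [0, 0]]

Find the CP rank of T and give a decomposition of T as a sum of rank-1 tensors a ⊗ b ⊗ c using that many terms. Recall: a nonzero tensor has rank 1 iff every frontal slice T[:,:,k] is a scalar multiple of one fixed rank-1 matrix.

rank(T) = 1

Lower bound: T ≠ 0 (e.g. T[1,1,1] = -18), so rank(T) ≥ 1.
Upper bound: if T = a ⊗ b ⊗ c then every fibre of T is a multiple of the corresponding factor, so read the factors off the fibres through the nonzero entry T[1,1,1] = -18.
The mode-1 fibre T[:,1,1] = [-18, 0] gives a = [1, 0] (primitive direction); the mode-2 fibre T[1,:,1] = [-18, -9] gives b = [2, 1]; then c[k] = T[1,1,k] / (a[1]·b[1]) = [-18, -18] / 2 = [-9, -9].
Expanding [1, 0] ⊗ [2, 1] ⊗ [-9, -9] reproduces all 8 entries of T, so T = [1, 0] ⊗ [2, 1] ⊗ [-9, -9] and rank(T) ≤ 1.
These bounds meet, so rank(T) = 1.
Check entry T[2,2,2] = 0: (0)·(1)·(-9) = 0.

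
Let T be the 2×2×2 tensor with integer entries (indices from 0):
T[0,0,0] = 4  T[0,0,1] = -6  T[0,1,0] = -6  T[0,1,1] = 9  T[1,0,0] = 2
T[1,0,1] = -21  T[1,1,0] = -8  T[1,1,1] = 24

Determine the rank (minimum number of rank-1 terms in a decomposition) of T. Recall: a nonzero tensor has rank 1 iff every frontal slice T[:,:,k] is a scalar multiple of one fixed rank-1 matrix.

2

Lower bound: the mode-3 unfolding of T (rows indexed by k, columns by (i,j) = (0,0), (0,1), (1,0), (1,1)) is [[4, -6, 2, -8], [-6, 9, -21, 24]].
There the 2×2 minor on rows k ∈ {0, 1}, columns (i,j) ∈ {(0,0), (1,0)} is det [[4, 2], [-6, -21]] = -72 ≠ 0, so this unfolding has rank ≥ 2; CP rank is at least every unfolding rank, so rank(T) ≥ 2. (Flattening ranks never certify an upper bound on CP rank; for that we must actually write T with 2 rank-1 terms.)
Upper bound — finding two terms. Write S_k = T[:,:,k] for the frontal slices: S₀ = [[4, -6], [2, -8]], S₁ = [[-6, 9], [-21, 24]].
If T = a₁ ⊗ b₁ ⊗ c₁ + a₂ ⊗ b₂ ⊗ c₂ then each S_k = c₁[k]·a₁b₁ᵀ + c₂[k]·a₂b₂ᵀ. S₀ and S₁ are linearly independent, so a₁b₁ᵀ and a₂b₂ᵀ must span the same plane of matrices: they are the rank-1 matrices of the form x·S₀ + y·S₁.
det(x·S₀ + y·S₁) is −20·x² + 45·y² = (-5)·(2·x − 3·y)(2·x + 3·y), vanishing at (x:y) = (3:2) and (3:-2).
M₁ = 3·S₀ + 2·S₁ = [[0, 0], [-36, 24]] = (-12)·[0, 1][3, -2]ᵀ and M₂ = 3·S₀ − 2·S₁ = [[24, -36], [48, -72]] = 12·[1, 2][2, -3]ᵀ, so take a₁ = [0, 1], b₁ = [3, -2], a₂ = [1, 2], b₂ = [2, -3].
Each slice is an integer combination of E₁ = a₁b₁ᵀ and E₂ = a₂b₂ᵀ: S₀ = −2·E₁ + 2·E₂, S₁ = −3·E₁ − 3·E₂; reading off coefficients, c₁ = [-2, -3] and c₂ = [2, -3].
Hence T = [0, 1] ⊗ [3, -2] ⊗ [-2, -3] + [1, 2] ⊗ [2, -3] ⊗ [2, -3], so rank(T) ≤ 2.
These bounds meet, so rank(T) = 2.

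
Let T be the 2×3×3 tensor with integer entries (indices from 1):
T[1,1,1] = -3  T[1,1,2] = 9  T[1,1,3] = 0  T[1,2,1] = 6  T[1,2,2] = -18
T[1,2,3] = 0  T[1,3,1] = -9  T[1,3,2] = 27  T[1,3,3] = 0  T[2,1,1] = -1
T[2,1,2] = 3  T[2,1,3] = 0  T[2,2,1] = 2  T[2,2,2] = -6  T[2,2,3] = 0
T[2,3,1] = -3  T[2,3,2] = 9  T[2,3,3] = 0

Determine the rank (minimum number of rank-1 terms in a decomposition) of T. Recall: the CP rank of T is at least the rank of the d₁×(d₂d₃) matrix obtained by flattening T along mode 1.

Lower bound: T ≠ 0 (e.g. T[1,1,1] = -3), so rank(T) ≥ 1.
Upper bound: if T = a ⊗ b ⊗ c then every fibre of T is a multiple of the corresponding factor, so read the factors off the fibres through the nonzero entry T[1,1,1] = -3.
The mode-1 fibre T[:,1,1] = [-3, -1] gives a = (3, 1) (primitive direction); the mode-2 fibre T[1,:,1] = [-3, 6, -9] gives b = (1, -2, 3); then c[k] = T[1,1,k] / (a[1]·b[1]) = [-3, 9, 0] / 3 = (-1, 3, 0).
Expanding (3, 1) ⊗ (1, -2, 3) ⊗ (-1, 3, 0) reproduces all 18 entries of T, so T = (3, 1) ⊗ (1, -2, 3) ⊗ (-1, 3, 0) and rank(T) ≤ 1.
These bounds meet, so rank(T) = 1.

1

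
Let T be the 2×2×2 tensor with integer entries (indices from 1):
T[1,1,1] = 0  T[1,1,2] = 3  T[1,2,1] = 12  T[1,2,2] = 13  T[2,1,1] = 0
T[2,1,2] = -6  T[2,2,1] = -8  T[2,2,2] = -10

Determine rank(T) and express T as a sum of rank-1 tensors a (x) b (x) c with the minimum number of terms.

rank(T) = 2

Lower bound: the mode-3 unfolding of T (rows indexed by k, columns by (i,j) = (1,1), (1,2), (2,1), (2,2)) is [[0, 12, 0, -8], [3, 13, -6, -10]].
There the 2×2 minor on rows k ∈ {1, 2}, columns (i,j) ∈ {(1,1), (1,2)} is det [[0, 12], [3, 13]] = -36 ≠ 0, so this unfolding has rank ≥ 2; CP rank is at least every unfolding rank, so rank(T) ≥ 2. (This is only a lower bound: in general the CP rank may exceed every unfolding rank, so we still need to exhibit 2 rank-1 terms summing to T.)
Upper bound — finding two terms. Write S_k = T[:,:,k] for the frontal slices: S₁ = [[0, 12], [0, -8]], S₂ = [[3, 13], [-6, -10]].
If T = a₁ (x) b₁ (x) c₁ + a₂ (x) b₂ (x) c₂ then each S_k = c₁[k]·a₁b₁ᵀ + c₂[k]·a₂b₂ᵀ. S₁ and S₂ are linearly independent, so a₁b₁ᵀ and a₂b₂ᵀ must span the same plane of matrices: they are the rank-1 matrices of the form x·S₁ + y·S₂.
det(x·S₁ + y·S₂) is 48·xy + 48·y² = 48·(y)(x + y), vanishing at (x:y) = (1:0) and (1:-1).
M₁ = S₁ = [[0, 12], [0, -8]] = 4·[3, -2][0, 1]ᵀ and M₂ = S₁ − S₂ = [[-3, -1], [6, 2]] = −[1, -2][3, 1]ᵀ, so take a₁ = [3, -2], b₁ = [0, 1], a₂ = [1, -2], b₂ = [3, 1].
Each slice is an integer combination of E₁ = a₁b₁ᵀ and E₂ = a₂b₂ᵀ: S₁ = 4·E₁, S₂ = 4·E₁ + E₂; reading off coefficients, c₁ = [4, 4] and c₂ = [0, 1].
Hence T = [3, -2] (x) [0, 1] (x) [4, 4] + [1, -2] (x) [3, 1] (x) [0, 1], so rank(T) ≤ 2.
These bounds meet, so rank(T) = 2.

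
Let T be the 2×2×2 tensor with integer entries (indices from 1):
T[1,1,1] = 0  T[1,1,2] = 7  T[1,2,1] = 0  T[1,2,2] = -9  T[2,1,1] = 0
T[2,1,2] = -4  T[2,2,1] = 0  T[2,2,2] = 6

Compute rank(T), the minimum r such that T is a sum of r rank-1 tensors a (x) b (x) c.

Lower bound: the mode-2 unfolding of T (rows indexed by j, columns by (i,k) = (1,1), (1,2), (2,1), (2,2)) is [[0, 7, 0, -4], [0, -9, 0, 6]].
There the 2×2 minor on rows j ∈ {1, 2}, columns (i,k) ∈ {(1,2), (2,2)} is det [[7, -4], [-9, 6]] = 6 ≠ 0, so this unfolding has rank ≥ 2; CP rank is at least every unfolding rank, so rank(T) ≥ 2. (This is only a lower bound: in general the CP rank may exceed every unfolding rank, so we still need to exhibit 2 rank-1 terms summing to T.)
Upper bound — finding two terms. Every mode-3 slice of T is a multiple of one matrix: T[:,:,k] = c[k]·M with c = [0, 1] and M = [[7, -9], [-4, 6]] (rows indexed by i, columns by j). So it suffices to write M as a sum of two rank-1 matrices.
Splitting M by its rows (i = 1, 2), M = [1, 0][7, -9]ᵀ + [0, 1][-4, 6]ᵀ.
Hence T = [1, 0] (x) [7, -9] (x) [0, 1] + [0, 1] (x) [-4, 6] (x) [0, 1], so rank(T) ≤ 2.
These bounds meet, so rank(T) = 2.

2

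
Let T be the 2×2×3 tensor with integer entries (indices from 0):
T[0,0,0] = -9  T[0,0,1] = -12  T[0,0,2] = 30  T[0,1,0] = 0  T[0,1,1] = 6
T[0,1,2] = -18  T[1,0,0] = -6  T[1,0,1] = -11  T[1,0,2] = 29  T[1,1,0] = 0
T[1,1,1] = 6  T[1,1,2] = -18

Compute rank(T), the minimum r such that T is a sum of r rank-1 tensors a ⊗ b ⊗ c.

Lower bound: the mode-2 unfolding of T (rows indexed by j, columns by (i,k) = (0,0), (0,1), (0,2), (1,0), (1,1), (1,2)) is [[-9, -12, 30, -6, -11, 29], [0, 6, -18, 0, 6, -18]].
There the 2×2 minor on rows j ∈ {0, 1}, columns (i,k) ∈ {(0,0), (0,1)} is det [[-9, -12], [0, 6]] = -54 ≠ 0, so this unfolding has rank ≥ 2; CP rank is at least every unfolding rank, so rank(T) ≥ 2. (Unfolding ranks only ever bound the CP rank from below — rank(T) can be strictly larger than all of them — so the matching upper bound has to come from an explicit 2-term decomposition.)
Upper bound — finding two terms. Write S_k = T[:,:,k] for the frontal slices: S₀ = [[-9, 0], [-6, 0]], S₁ = [[-12, 6], [-11, 6]], S₂ = [[30, -18], [29, -18]].
If T = a₁ ⊗ b₁ ⊗ c₁ + a₂ ⊗ b₂ ⊗ c₂ then each S_k = c₁[k]·a₁b₁ᵀ + c₂[k]·a₂b₂ᵀ. S₀ and S₁ are linearly independent, so a₁b₁ᵀ and a₂b₂ᵀ must span the same plane of matrices: they are the rank-1 matrices of the form x·S₀ + y·S₁.
det(x·S₀ + y·S₁) is −18·xy − 6·y² = (-6)·(y)(3·x + y), vanishing at (x:y) = (1:0) and (1:-3).
M₁ = S₀ = [[-9, 0], [-6, 0]] = (-3)·[3, 2][1, 0]ᵀ and M₂ = S₀ − 3·S₁ = [[27, -18], [27, -18]] = 9·[1, 1][3, -2]ᵀ, so take a₁ = [3, 2], b₁ = [1, 0], a₂ = [1, 1], b₂ = [3, -2].
Each slice is an integer combination of E₁ = a₁b₁ᵀ and E₂ = a₂b₂ᵀ: S₀ = −3·E₁, S₁ = −E₁ − 3·E₂, S₂ = E₁ + 9·E₂; reading off coefficients, c₁ = [-3, -1, 1] and c₂ = [0, -3, 9].
Hence T = [3, 2] ⊗ [1, 0] ⊗ [-3, -1, 1] + [1, 1] ⊗ [3, -2] ⊗ [0, -3, 9], so rank(T) ≤ 2.
These bounds meet, so rank(T) = 2.
Check entry T[1,0,1] = -11: (2)·(1)·(-1) + (1)·(3)·(-3) = -11.

2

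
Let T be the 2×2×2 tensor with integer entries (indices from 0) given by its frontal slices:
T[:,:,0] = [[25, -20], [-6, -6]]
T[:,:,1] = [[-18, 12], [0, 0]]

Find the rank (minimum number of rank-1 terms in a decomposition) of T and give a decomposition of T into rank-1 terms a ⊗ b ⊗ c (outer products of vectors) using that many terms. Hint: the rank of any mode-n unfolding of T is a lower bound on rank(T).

Lower bound: the mode-1 unfolding of T (rows indexed by i, columns by (j,k) = (0,0), (0,1), (1,0), (1,1)) is [[25, -18, -20, 12], [-6, 0, -6, 0]].
There the 2×2 minor on rows i ∈ {0, 1}, columns (j,k) ∈ {(0,0), (0,1)} is det [[25, -18], [-6, 0]] = -108 ≠ 0, so this unfolding has rank ≥ 2; CP rank is at least every unfolding rank, so rank(T) ≥ 2. (Unfolding ranks only ever bound the CP rank from below — rank(T) can be strictly larger than all of them — so the matching upper bound has to come from an explicit 2-term decomposition.)
Upper bound — finding two terms. Write S_k = T[:,:,k] for the frontal slices: S₀ = [[25, -20], [-6, -6]], S₁ = [[-18, 12], [0, 0]].
If T = a₁ ⊗ b₁ ⊗ c₁ + a₂ ⊗ b₂ ⊗ c₂ then each S_k = c₁[k]·a₁b₁ᵀ + c₂[k]·a₂b₂ᵀ. S₀ and S₁ are linearly independent, so a₁b₁ᵀ and a₂b₂ᵀ must span the same plane of matrices: they are the rank-1 matrices of the form x·S₀ + y·S₁.
det(x·S₀ + y·S₁) is −270·x² + 180·xy = (-90)·(3·x − 2·y)(x), vanishing at (x:y) = (2:3) and (0:1).
M₁ = 2·S₀ + 3·S₁ = [[-4, -4], [-12, -12]] = (-4)·[1, 3][1, 1]ᵀ and M₂ = S₁ = [[-18, 12], [0, 0]] = (-6)·[1, 0][3, -2]ᵀ, so take a₁ = [1, 3], b₁ = [1, 1], a₂ = [1, 0], b₂ = [3, -2].
Each slice is an integer combination of E₁ = a₁b₁ᵀ and E₂ = a₂b₂ᵀ: S₀ = −2·E₁ + 9·E₂, S₁ = −6·E₂; reading off coefficients, c₁ = [-2, 0] and c₂ = [9, -6].
Hence T = [1, 3] ⊗ [1, 1] ⊗ [-2, 0] + [1, 0] ⊗ [3, -2] ⊗ [9, -6], so rank(T) ≤ 2.
These bounds meet, so rank(T) = 2.

rank(T) = 2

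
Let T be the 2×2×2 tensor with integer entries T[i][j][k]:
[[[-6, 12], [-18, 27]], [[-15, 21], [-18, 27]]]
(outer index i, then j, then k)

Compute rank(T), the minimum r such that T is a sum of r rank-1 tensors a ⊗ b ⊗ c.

2

Lower bound: the mode-2 unfolding of T (rows indexed by j, columns by (i,k) = (0,0), (0,1), (1,0), (1,1)) is [[-6, 12, -15, 21], [-18, 27, -18, 27]].
There the 2×2 minor on rows j ∈ {0, 1}, columns (i,k) ∈ {(0,0), (0,1)} is det [[-6, 12], [-18, 27]] = 54 ≠ 0, so this unfolding has rank ≥ 2; CP rank is at least every unfolding rank, so rank(T) ≥ 2. (This is only a lower bound: in general the CP rank may exceed every unfolding rank, so we still need to exhibit 2 rank-1 terms summing to T.)
Upper bound — finding two terms. Write S_k = T[:,:,k] for the frontal slices: S₀ = [[-6, -18], [-15, -18]], S₁ = [[12, 27], [21, 27]].
If T = a₁ ⊗ b₁ ⊗ c₁ + a₂ ⊗ b₂ ⊗ c₂ then each S_k = c₁[k]·a₁b₁ᵀ + c₂[k]·a₂b₂ᵀ. S₀ and S₁ are linearly independent, so a₁b₁ᵀ and a₂b₂ᵀ must span the same plane of matrices: they are the rank-1 matrices of the form x·S₀ + y·S₁.
det(x·S₀ + y·S₁) is −162·x² + 405·xy − 243·y² = (-81)·(2·x − 3·y)(x − y), vanishing at (x:y) = (3:2) and (1:1).
M₁ = 3·S₀ + 2·S₁ = [[6, 0], [-3, 0]] = 3·[2, -1][1, 0]ᵀ and M₂ = S₀ + S₁ = [[6, 9], [6, 9]] = 3·[1, 1][2, 3]ᵀ, so take a₁ = [2, -1], b₁ = [1, 0], a₂ = [1, 1], b₂ = [2, 3].
Each slice is an integer combination of E₁ = a₁b₁ᵀ and E₂ = a₂b₂ᵀ: S₀ = 3·E₁ − 6·E₂, S₁ = −3·E₁ + 9·E₂; reading off coefficients, c₁ = [3, -3] and c₂ = [-6, 9].
Hence T = [2, -1] ⊗ [1, 0] ⊗ [3, -3] + [1, 1] ⊗ [2, 3] ⊗ [-6, 9], so rank(T) ≤ 2.
These bounds meet, so rank(T) = 2.
Check entry T[1,0,0] = -15: (-1)·(1)·(3) + (1)·(2)·(-6) = -15.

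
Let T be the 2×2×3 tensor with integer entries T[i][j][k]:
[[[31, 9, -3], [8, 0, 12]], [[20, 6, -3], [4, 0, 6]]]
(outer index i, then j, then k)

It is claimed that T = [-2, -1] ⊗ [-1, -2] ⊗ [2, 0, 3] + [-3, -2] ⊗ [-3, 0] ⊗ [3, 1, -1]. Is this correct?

Yes

Reconstruct entrywise from the claimed factors. For example, T[0,1,2] = 12 and Σₗ aₗ[0]bₗ[1]cₗ[2] = (-2)·(-2)·(3) + (-3)·(0)·(-1) = 12; checking all 12 entries, every one matches. The claim holds.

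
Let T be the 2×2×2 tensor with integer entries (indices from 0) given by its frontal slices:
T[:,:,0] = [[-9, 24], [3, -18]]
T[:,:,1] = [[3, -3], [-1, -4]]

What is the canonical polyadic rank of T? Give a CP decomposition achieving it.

rank(T) = 2

Lower bound: the mode-2 unfolding of T (rows indexed by j, columns by (i,k) = (0,0), (0,1), (1,0), (1,1)) is [[-9, 3, 3, -1], [24, -3, -18, -4]].
There the 2×2 minor on rows j ∈ {0, 1}, columns (i,k) ∈ {(0,0), (0,1)} is det [[-9, 3], [24, -3]] = -45 ≠ 0, so this unfolding has rank ≥ 2; CP rank is at least every unfolding rank, so rank(T) ≥ 2. (Flattening ranks never certify an upper bound on CP rank; for that we must actually write T with 2 rank-1 terms.)
Upper bound — finding two terms. Write S_k = T[:,:,k] for the frontal slices: S₀ = [[-9, 24], [3, -18]], S₁ = [[3, -3], [-1, -4]].
If T = a₁ (x) b₁ (x) c₁ + a₂ (x) b₂ (x) c₂ then each S_k = c₁[k]·a₁b₁ᵀ + c₂[k]·a₂b₂ᵀ. S₀ and S₁ are linearly independent, so a₁b₁ᵀ and a₂b₂ᵀ must span the same plane of matrices: they are the rank-1 matrices of the form x·S₀ + y·S₁.
det(x·S₀ + y·S₁) is 90·x² + 15·xy − 15·y² = 15·(3·x − y)(2·x + y), vanishing at (x:y) = (1:3) and (1:-2).
M₁ = S₀ + 3·S₁ = [[0, 15], [0, -30]] = 15·[1, -2][0, 1]ᵀ and M₂ = S₀ − 2·S₁ = [[-15, 30], [5, -10]] = (-5)·[3, -1][1, -2]ᵀ, so take a₁ = [1, -2], b₁ = [0, 1], a₂ = [3, -1], b₂ = [1, -2].
Each slice is an integer combination of E₁ = a₁b₁ᵀ and E₂ = a₂b₂ᵀ: S₀ = 6·E₁ − 3·E₂, S₁ = 3·E₁ + E₂; reading off coefficients, c₁ = [6, 3] and c₂ = [-3, 1].
Hence T = [1, -2] (x) [0, 1] (x) [6, 3] + [3, -1] (x) [1, -2] (x) [-3, 1], so rank(T) ≤ 2.
These bounds meet, so rank(T) = 2.
Check entry T[0,0,1] = 3: (1)·(0)·(3) + (3)·(1)·(1) = 3.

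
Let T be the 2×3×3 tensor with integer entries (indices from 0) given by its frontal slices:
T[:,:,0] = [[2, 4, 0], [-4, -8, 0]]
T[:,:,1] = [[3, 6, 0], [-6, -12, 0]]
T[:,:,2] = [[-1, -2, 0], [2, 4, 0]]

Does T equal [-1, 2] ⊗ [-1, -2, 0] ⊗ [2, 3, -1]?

Yes

Reconstruct entrywise from the claimed factors. For example, T[0,2,0] = 0 and Σₗ aₗ[0]bₗ[2]cₗ[0] = (-1)·(0)·(2) = 0; checking all 18 entries, every one matches. The claim holds.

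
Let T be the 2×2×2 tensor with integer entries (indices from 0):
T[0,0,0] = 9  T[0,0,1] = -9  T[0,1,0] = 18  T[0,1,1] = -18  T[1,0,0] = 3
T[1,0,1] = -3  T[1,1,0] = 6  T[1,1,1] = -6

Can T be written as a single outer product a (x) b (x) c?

Yes

The mode-1 fibre T[:,0,0] = [9, 3] gives a = (3, 1) (primitive direction); the mode-2 fibre T[0,:,0] = [9, 18] gives b = (1, 2); then c[k] = T[0,0,k] / (a[0]·b[0]) = [9, -9] / 3 = (3, -3).
Expanding (3, 1) (x) (1, 2) (x) (3, -3) reproduces all 8 entries of T, so T = (3, 1) (x) (1, 2) (x) (3, -3) and rank(T) ≤ 1.
Equivalently every frontal slice T[:,:,k] is c[k] times the rank-1 matrix (3, 1) (x) (1, 2). So T has rank 1 (it is nonzero).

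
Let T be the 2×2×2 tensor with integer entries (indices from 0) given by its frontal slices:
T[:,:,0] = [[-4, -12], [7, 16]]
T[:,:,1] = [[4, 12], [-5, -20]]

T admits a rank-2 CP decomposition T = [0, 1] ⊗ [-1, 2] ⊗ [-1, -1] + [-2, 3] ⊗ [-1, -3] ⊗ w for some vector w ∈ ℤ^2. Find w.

Subtract the known terms from T to get the rank-1 residual R = [-2, 3] ⊗ [-1, -3] ⊗ w, so R[i,j,k] = a[i]·b[j]·w[k]. Pick indices with nonzero a[0]·b[0] = (-2)·(-1) = 2. Only the fibre through (0,0,·) is needed: R[0,0,:] = T[0,0,:] − Σₗ aₗ[0]bₗ[0]cₗ = [-4, 4] − (0)·(-1)·[-1, -1] = [-4, 4]. Then w[k] = R[0,0,k] / 2 for each k, giving w = [-4, 4] / 2 = [-2, 2].

w = [-2, 2]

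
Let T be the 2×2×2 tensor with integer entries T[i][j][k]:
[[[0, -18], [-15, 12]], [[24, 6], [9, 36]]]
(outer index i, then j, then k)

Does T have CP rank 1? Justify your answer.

The mode-2 unfolding of T (rows indexed by j, columns by (i,k) = (0,0), (0,1), (1,0), (1,1)) is [[0, -18, 24, 6], [-15, 12, 9, 36]].
There the 2×2 minor on rows j ∈ {0, 1}, columns (i,k) ∈ {(0,0), (0,1)} is det [[0, -18], [-15, 12]] = -270 ≠ 0, so this unfolding has rank ≥ 2; CP rank is at least every unfolding rank, so rank(T) ≥ 2.
In particular rank(T) ≥ 2 > 1, so T is not rank-1.

No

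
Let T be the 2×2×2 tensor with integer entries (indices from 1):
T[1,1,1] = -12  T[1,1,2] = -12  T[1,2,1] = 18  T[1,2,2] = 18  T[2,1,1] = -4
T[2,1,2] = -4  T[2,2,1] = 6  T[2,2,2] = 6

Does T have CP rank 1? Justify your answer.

Yes

If T = a (x) b (x) c then every fibre of T is a multiple of the corresponding factor, so read the factors off the fibres through the nonzero entry T[1,1,1] = -12.
The mode-1 fibre T[:,1,1] = [-12, -4] gives a = (3, 1) (primitive direction); the mode-2 fibre T[1,:,1] = [-12, 18] gives b = (2, -3); then c[k] = T[1,1,k] / (a[1]·b[1]) = [-12, -12] / 6 = (-2, -2).
Expanding (3, 1) (x) (2, -3) (x) (-2, -2) reproduces all 8 entries of T, so T = (3, 1) (x) (2, -3) (x) (-2, -2) and rank(T) ≤ 1.
Equivalently every frontal slice T[:,:,k] is c[k] times the rank-1 matrix (3, 1) (x) (2, -3). So T has rank 1 (it is nonzero).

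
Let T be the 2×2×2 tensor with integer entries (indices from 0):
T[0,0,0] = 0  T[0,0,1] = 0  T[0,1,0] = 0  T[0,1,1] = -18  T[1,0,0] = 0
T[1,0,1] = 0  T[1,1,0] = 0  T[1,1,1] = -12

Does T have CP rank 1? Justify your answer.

Yes

If T = a ⊗ b ⊗ c then every fibre of T is a multiple of the corresponding factor, so read the factors off the fibres through the nonzero entry T[0,1,1] = -18.
The mode-1 fibre T[:,1,1] = [-18, -12] gives a = [3, 2] (primitive direction); the mode-2 fibre T[0,:,1] = [0, -18] gives b = [0, 1]; then c[k] = T[0,1,k] / (a[0]·b[1]) = [0, -18] / 3 = [0, -6].
Expanding [3, 2] ⊗ [0, 1] ⊗ [0, -6] reproduces all 8 entries of T, so T = [3, 2] ⊗ [0, 1] ⊗ [0, -6] and rank(T) ≤ 1.
Equivalently every frontal slice T[:,:,k] is c[k] times the rank-1 matrix [3, 2] ⊗ [0, 1]. So T has rank 1 (it is nonzero).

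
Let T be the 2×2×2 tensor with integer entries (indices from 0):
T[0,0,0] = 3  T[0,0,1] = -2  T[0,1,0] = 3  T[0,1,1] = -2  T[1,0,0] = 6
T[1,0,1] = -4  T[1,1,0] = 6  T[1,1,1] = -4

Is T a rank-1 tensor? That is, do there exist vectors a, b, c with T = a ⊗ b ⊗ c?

Yes

If T = a ⊗ b ⊗ c then every fibre of T is a multiple of the corresponding factor, so read the factors off the fibres through the nonzero entry T[0,0,0] = 3.
The mode-1 fibre T[:,0,0] = [3, 6] gives a = (1, 2) (primitive direction); the mode-2 fibre T[0,:,0] = [3, 3] gives b = (1, 1); then c[k] = T[0,0,k] / (a[0]·b[0]) = [3, -2] / 1 = (3, -2).
Expanding (1, 2) ⊗ (1, 1) ⊗ (3, -2) reproduces all 8 entries of T, so T = (1, 2) ⊗ (1, 1) ⊗ (3, -2) and rank(T) ≤ 1.
Equivalently every frontal slice T[:,:,k] is c[k] times the rank-1 matrix (1, 2) ⊗ (1, 1). So T has rank 1 (it is nonzero).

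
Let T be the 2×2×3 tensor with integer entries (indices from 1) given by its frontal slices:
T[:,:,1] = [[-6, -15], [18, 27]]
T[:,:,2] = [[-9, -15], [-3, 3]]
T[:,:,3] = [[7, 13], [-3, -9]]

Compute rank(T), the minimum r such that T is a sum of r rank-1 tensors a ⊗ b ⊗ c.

Lower bound: the mode-2 unfolding of T (rows indexed by j, columns by (i,k) = (1,1), (1,2), (1,3), (2,1), (2,2), (2,3)) is [[-6, -9, 7, 18, -3, -3], [-15, -15, 13, 27, 3, -9]].
There the 2×2 minor on rows j ∈ {1, 2}, columns (i,k) ∈ {(1,1), (1,2)} is det [[-6, -9], [-15, -15]] = -45 ≠ 0, so this unfolding has rank ≥ 2; CP rank is at least every unfolding rank, so rank(T) ≥ 2. (This is only a lower bound: in general the CP rank may exceed every unfolding rank, so we still need to exhibit 2 rank-1 terms summing to T.)
Upper bound — finding two terms. Write S_k = T[:,:,k] for the frontal slices: S₁ = [[-6, -15], [18, 27]], S₂ = [[-9, -15], [-3, 3]], S₃ = [[7, 13], [-3, -9]].
If T = a₁ ⊗ b₁ ⊗ c₁ + a₂ ⊗ b₂ ⊗ c₂ then each S_k = c₁[k]·a₁b₁ᵀ + c₂[k]·a₂b₂ᵀ. S₁ and S₂ are linearly independent, so a₁b₁ᵀ and a₂b₂ᵀ must span the same plane of matrices: they are the rank-1 matrices of the form x·S₁ + y·S₂.
det(x·S₁ + y·S₂) is 108·x² − 36·xy − 72·y² = 36·(3·x + 2·y)(x − y), vanishing at (x:y) = (2:-3) and (1:1).
M₁ = 2·S₁ − 3·S₂ = [[15, 15], [45, 45]] = 15·[1, 3][1, 1]ᵀ and M₂ = S₁ + S₂ = [[-15, -30], [15, 30]] = (-15)·[1, -1][1, 2]ᵀ, so take a₁ = [1, 3], b₁ = [1, 1], a₂ = [1, -1], b₂ = [1, 2].
Each slice is an integer combination of E₁ = a₁b₁ᵀ and E₂ = a₂b₂ᵀ: S₁ = 3·E₁ − 9·E₂, S₂ = −3·E₁ − 6·E₂, S₃ = E₁ + 6·E₂; reading off coefficients, c₁ = [3, -3, 1] and c₂ = [-9, -6, 6].
Hence T = [1, 3] ⊗ [1, 1] ⊗ [3, -3, 1] + [1, -1] ⊗ [1, 2] ⊗ [-9, -6, 6], so rank(T) ≤ 2.
These bounds meet, so rank(T) = 2.

2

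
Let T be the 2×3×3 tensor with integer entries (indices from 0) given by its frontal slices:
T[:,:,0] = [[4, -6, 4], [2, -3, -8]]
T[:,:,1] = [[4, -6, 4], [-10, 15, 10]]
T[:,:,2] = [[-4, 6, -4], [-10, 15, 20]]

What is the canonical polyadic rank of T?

2

Lower bound: the mode-1 unfolding of T (rows indexed by i, columns by (j,k) = (0,0), (0,1), (0,2), (1,0), (1,1), (1,2), (2,0), (2,1), (2,2)) is [[4, 4, -4, -6, -6, 6, 4, 4, -4], [2, -10, -10, -3, 15, 15, -8, 10, 20]].
There the 2×2 minor on rows i ∈ {0, 1}, columns (j,k) ∈ {(0,0), (0,1)} is det [[4, 4], [2, -10]] = -48 ≠ 0, so this unfolding has rank ≥ 2; CP rank is at least every unfolding rank, so rank(T) ≥ 2. (This is only a lower bound: in general the CP rank may exceed every unfolding rank, so we still need to exhibit 2 rank-1 terms summing to T.)
Upper bound — finding two terms. Write S_k = T[:,:,k] for the frontal slices: S₀ = [[4, -6, 4], [2, -3, -8]], S₁ = [[4, -6, 4], [-10, 15, 10]], S₂ = [[-4, 6, -4], [-10, 15, 20]].
If T = a₁ ⊗ b₁ ⊗ c₁ + a₂ ⊗ b₂ ⊗ c₂ then each S_k = c₁[k]·a₁b₁ᵀ + c₂[k]·a₂b₂ᵀ. S₀ and S₁ are linearly independent, so a₁b₁ᵀ and a₂b₂ᵀ must span the same plane of matrices: they are the rank-1 matrices of the form x·S₀ + y·S₁.
The 2×2 minor of x·S₀ + y·S₁ on rows {0,1}, columns {0,2} is −40·x² + 40·xy + 80·y² = (-40)·(x − 2·y)(x + y), vanishing at (x:y) = (2:1) and (1:-1).
M₁ = 2·S₀ + S₁ = [[12, -18, 12], [-6, 9, -6]] = 3·(2, -1)(2, -3, 2)ᵀ and M₂ = S₀ − S₁ = [[0, 0, 0], [12, -18, -18]] = 6·(0, 1)(2, -3, -3)ᵀ, so take a₁ = (2, -1), b₁ = (2, -3, 2), a₂ = (0, 1), b₂ = (2, -3, -3).
Each slice is an integer combination of E₁ = a₁b₁ᵀ and E₂ = a₂b₂ᵀ: S₀ = E₁ + 2·E₂, S₁ = E₁ − 4·E₂, S₂ = −E₁ − 6·E₂; reading off coefficients, c₁ = (1, 1, -1) and c₂ = (2, -4, -6).
Hence T = (2, -1) ⊗ (2, -3, 2) ⊗ (1, 1, -1) + (0, 1) ⊗ (2, -3, -3) ⊗ (2, -4, -6), so rank(T) ≤ 2.
These bounds meet, so rank(T) = 2.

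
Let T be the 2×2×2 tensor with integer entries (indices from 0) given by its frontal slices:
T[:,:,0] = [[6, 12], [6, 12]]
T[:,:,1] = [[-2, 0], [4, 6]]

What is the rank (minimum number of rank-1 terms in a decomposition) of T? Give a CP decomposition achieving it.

rank(T) = 2

Lower bound: the mode-1 unfolding of T (rows indexed by i, columns by (j,k) = (0,0), (0,1), (1,0), (1,1)) is [[6, -2, 12, 0], [6, 4, 12, 6]].
There the 2×2 minor on rows i ∈ {0, 1}, columns (j,k) ∈ {(0,0), (0,1)} is det [[6, -2], [6, 4]] = 36 ≠ 0, so this unfolding has rank ≥ 2; CP rank is at least every unfolding rank, so rank(T) ≥ 2. (Unfolding ranks only ever bound the CP rank from below — rank(T) can be strictly larger than all of them — so the matching upper bound has to come from an explicit 2-term decomposition.)
Upper bound — finding two terms. Write S_k = T[:,:,k] for the frontal slices: S₀ = [[6, 12], [6, 12]], S₁ = [[-2, 0], [4, 6]].
If T = a₁ ⊗ b₁ ⊗ c₁ + a₂ ⊗ b₂ ⊗ c₂ then each S_k = c₁[k]·a₁b₁ᵀ + c₂[k]·a₂b₂ᵀ. S₀ and S₁ are linearly independent, so a₁b₁ᵀ and a₂b₂ᵀ must span the same plane of matrices: they are the rank-1 matrices of the form x·S₀ + y·S₁.
det(x·S₀ + y·S₁) is −36·xy − 12·y² = (-12)·(y)(3·x + y), vanishing at (x:y) = (1:0) and (1:-3).
M₁ = S₀ = [[6, 12], [6, 12]] = 6·[1, 1][1, 2]ᵀ and M₂ = S₀ − 3·S₁ = [[12, 12], [-6, -6]] = 6·[2, -1][1, 1]ᵀ, so take a₁ = [1, 1], b₁ = [1, 2], a₂ = [2, -1], b₂ = [1, 1].
Each slice is an integer combination of E₁ = a₁b₁ᵀ and E₂ = a₂b₂ᵀ: S₀ = 6·E₁, S₁ = 2·E₁ − 2·E₂; reading off coefficients, c₁ = [6, 2] and c₂ = [0, -2].
Hence T = [1, 1] ⊗ [1, 2] ⊗ [6, 2] + [2, -1] ⊗ [1, 1] ⊗ [0, -2], so rank(T) ≤ 2.
These bounds meet, so rank(T) = 2.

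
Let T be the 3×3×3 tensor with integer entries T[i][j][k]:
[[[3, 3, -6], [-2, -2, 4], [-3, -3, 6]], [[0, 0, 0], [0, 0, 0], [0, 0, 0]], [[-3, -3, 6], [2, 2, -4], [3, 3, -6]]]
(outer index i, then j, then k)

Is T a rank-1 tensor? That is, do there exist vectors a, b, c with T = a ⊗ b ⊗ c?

Yes

If T = a ⊗ b ⊗ c then every fibre of T is a multiple of the corresponding factor, so read the factors off the fibres through the nonzero entry T[0,0,0] = 3.
The mode-1 fibre T[:,0,0] = [3, 0, -3] gives a = [1, 0, -1] (primitive direction); the mode-2 fibre T[0,:,0] = [3, -2, -3] gives b = [3, -2, -3]; then c[k] = T[0,0,k] / (a[0]·b[0]) = [3, 3, -6] / 3 = [1, 1, -2].
Expanding [1, 0, -1] ⊗ [3, -2, -3] ⊗ [1, 1, -2] reproduces all 27 entries of T, so T = [1, 0, -1] ⊗ [3, -2, -3] ⊗ [1, 1, -2] and rank(T) ≤ 1.
Equivalently every frontal slice T[:,:,k] is c[k] times the rank-1 matrix [1, 0, -1] ⊗ [3, -2, -3]. So T has rank 1 (it is nonzero).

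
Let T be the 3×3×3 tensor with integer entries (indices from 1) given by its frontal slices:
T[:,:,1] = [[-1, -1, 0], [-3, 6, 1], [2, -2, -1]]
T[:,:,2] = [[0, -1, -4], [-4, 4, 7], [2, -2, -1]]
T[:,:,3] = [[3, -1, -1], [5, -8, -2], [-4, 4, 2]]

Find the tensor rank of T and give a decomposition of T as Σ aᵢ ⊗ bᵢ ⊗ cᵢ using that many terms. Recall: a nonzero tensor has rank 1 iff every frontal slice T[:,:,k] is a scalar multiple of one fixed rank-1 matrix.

rank(T) = 3

Lower bound: the mode-3 unfolding of T (rows indexed by k, columns by (i,j) = (1,1), (1,2), (1,3), (2,1), (2,2), (2,3), (3,1), (3,2), (3,3)) is [[-1, -1, 0, -3, 6, 1, 2, -2, -1], [0, -1, -4, -4, 4, 7, 2, -2, -1], [3, -1, -1, 5, -8, -2, -4, 4, 2]].
There the 3×3 minor on rows k ∈ {1, 2, 3}, columns (i,j) ∈ {(1,1), (1,2), (1,3)} is det [[-1, -1, 0], [0, -1, -4], [3, -1, -1]] = 15 ≠ 0, so this unfolding has rank ≥ 3; CP rank is at least every unfolding rank, so rank(T) ≥ 3. (This is only a lower bound: in general the CP rank may exceed every unfolding rank, so we still need to exhibit 3 rank-1 terms summing to T.)
Upper bound: T is a sum of 3 rank-1 terms, T = [1, -2, 0] ⊗ [0, 1, -1] ⊗ [-1, 1, 1] + [1, -1, 0] ⊗ [1, -2, -2] ⊗ [1, 2, -1] + [1, 1, -1] ⊗ [2, -2, -1] ⊗ [-1, -1, 2] (one valid choice — decompositions are not unique — normalised so each a, b is primitive with positive first nonzero entry; check it by expanding all entries), so rank(T) ≤ 3.
These bounds meet, so rank(T) = 3.
Check entry T[1,3,1] = 0: (1)·(-1)·(-1) + (1)·(-2)·(1) + (1)·(-1)·(-1) = 0.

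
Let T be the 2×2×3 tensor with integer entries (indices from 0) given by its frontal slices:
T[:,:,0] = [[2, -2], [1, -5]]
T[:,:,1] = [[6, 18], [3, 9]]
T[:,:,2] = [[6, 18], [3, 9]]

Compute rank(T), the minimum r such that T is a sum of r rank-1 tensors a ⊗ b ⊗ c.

Lower bound: the mode-2 unfolding of T (rows indexed by j, columns by (i,k) = (0,0), (0,1), (0,2), (1,0), (1,1), (1,2)) is [[2, 6, 6, 1, 3, 3], [-2, 18, 18, -5, 9, 9]].
There the 2×2 minor on rows j ∈ {0, 1}, columns (i,k) ∈ {(0,0), (0,1)} is det [[2, 6], [-2, 18]] = 48 ≠ 0, so this unfolding has rank ≥ 2; CP rank is at least every unfolding rank, so rank(T) ≥ 2. (Unfolding ranks only ever bound the CP rank from below — rank(T) can be strictly larger than all of them — so the matching upper bound has to come from an explicit 2-term decomposition.)
Upper bound — finding two terms. Write S_k = T[:,:,k] for the frontal slices: S₀ = [[2, -2], [1, -5]], S₁ = [[6, 18], [3, 9]], S₂ = [[6, 18], [3, 9]].
If T = a₁ ⊗ b₁ ⊗ c₁ + a₂ ⊗ b₂ ⊗ c₂ then each S_k = c₁[k]·a₁b₁ᵀ + c₂[k]·a₂b₂ᵀ. S₀ and S₁ are linearly independent, so a₁b₁ᵀ and a₂b₂ᵀ must span the same plane of matrices: they are the rank-1 matrices of the form x·S₀ + y·S₁.
det(x·S₀ + y·S₁) is −8·x² − 24·xy = (-8)·(x + 3·y)(x), vanishing at (x:y) = (3:-1) and (0:1).
M₁ = 3·S₀ − S₁ = [[0, -24], [0, -24]] = (-24)·[1, 1][0, 1]ᵀ and M₂ = S₁ = [[6, 18], [3, 9]] = 3·[2, 1][1, 3]ᵀ, so take a₁ = [1, 1], b₁ = [0, 1], a₂ = [2, 1], b₂ = [1, 3].
Each slice is an integer combination of E₁ = a₁b₁ᵀ and E₂ = a₂b₂ᵀ: S₀ = −8·E₁ + E₂, S₁ = 3·E₂, S₂ = 3·E₂; reading off coefficients, c₁ = [-8, 0, 0] and c₂ = [1, 3, 3].
Hence T = [1, 1] ⊗ [0, 1] ⊗ [-8, 0, 0] + [2, 1] ⊗ [1, 3] ⊗ [1, 3, 3], so rank(T) ≤ 2.
These bounds meet, so rank(T) = 2.

2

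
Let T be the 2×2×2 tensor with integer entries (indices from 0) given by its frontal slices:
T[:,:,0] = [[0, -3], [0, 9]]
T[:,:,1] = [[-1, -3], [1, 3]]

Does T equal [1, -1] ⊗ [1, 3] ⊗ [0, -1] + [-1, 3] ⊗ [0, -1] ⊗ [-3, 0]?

Yes

Reconstruct entrywise from the claimed factors. For example, T[1,1,0] = 9 and Σₗ aₗ[1]bₗ[1]cₗ[0] = (-1)·(3)·(0) + (3)·(-1)·(-3) = 9; checking all 8 entries, every one matches. The claim holds.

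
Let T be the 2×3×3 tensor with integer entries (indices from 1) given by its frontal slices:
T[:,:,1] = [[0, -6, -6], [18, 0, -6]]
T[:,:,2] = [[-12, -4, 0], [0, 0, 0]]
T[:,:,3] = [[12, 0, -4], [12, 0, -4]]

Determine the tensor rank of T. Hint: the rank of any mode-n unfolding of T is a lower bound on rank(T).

2

Lower bound: the mode-1 unfolding of T (rows indexed by i, columns by (j,k) = (1,1), (1,2), (1,3), (2,1), (2,2), (2,3), (3,1), (3,2), (3,3)) is [[0, -12, 12, -6, -4, 0, -6, 0, -4], [18, 0, 12, 0, 0, 0, -6, 0, -4]].
There the 2×2 minor on rows i ∈ {1, 2}, columns (j,k) ∈ {(1,1), (1,2)} is det [[0, -12], [18, 0]] = 216 ≠ 0, so this unfolding has rank ≥ 2; CP rank is at least every unfolding rank, so rank(T) ≥ 2. (Unfolding ranks only ever bound the CP rank from below — rank(T) can be strictly larger than all of them — so the matching upper bound has to come from an explicit 2-term decomposition.)
Upper bound — finding two terms. Write S_k = T[:,:,k] for the frontal slices: S₁ = [[0, -6, -6], [18, 0, -6]], S₂ = [[-12, -4, 0], [0, 0, 0]], S₃ = [[12, 0, -4], [12, 0, -4]].
If T = a₁ ⊗ b₁ ⊗ c₁ + a₂ ⊗ b₂ ⊗ c₂ then each S_k = c₁[k]·a₁b₁ᵀ + c₂[k]·a₂b₂ᵀ. S₁ and S₂ are linearly independent, so a₁b₁ᵀ and a₂b₂ᵀ must span the same plane of matrices: they are the rank-1 matrices of the form x·S₁ + y·S₂.
The 2×2 minor of x·S₁ + y·S₂ on rows {1,2}, columns {1,2} is 108·x² + 72·xy = 36·(3·x + 2·y)(x), vanishing at (x:y) = (2:-3) and (0:1).
M₁ = 2·S₁ − 3·S₂ = [[36, 0, -12], [36, 0, -12]] = 12·[1, 1][3, 0, -1]ᵀ and M₂ = S₂ = [[-12, -4, 0], [0, 0, 0]] = (-4)·[1, 0][3, 1, 0]ᵀ, so take a₁ = [1, 1], b₁ = [3, 0, -1], a₂ = [1, 0], b₂ = [3, 1, 0].
Each slice is an integer combination of E₁ = a₁b₁ᵀ and E₂ = a₂b₂ᵀ: S₁ = 6·E₁ − 6·E₂, S₂ = −4·E₂, S₃ = 4·E₁; reading off coefficients, c₁ = [6, 0, 4] and c₂ = [-6, -4, 0].
Hence T = [1, 1] ⊗ [3, 0, -1] ⊗ [6, 0, 4] + [1, 0] ⊗ [3, 1, 0] ⊗ [-6, -4, 0], so rank(T) ≤ 2.
These bounds meet, so rank(T) = 2.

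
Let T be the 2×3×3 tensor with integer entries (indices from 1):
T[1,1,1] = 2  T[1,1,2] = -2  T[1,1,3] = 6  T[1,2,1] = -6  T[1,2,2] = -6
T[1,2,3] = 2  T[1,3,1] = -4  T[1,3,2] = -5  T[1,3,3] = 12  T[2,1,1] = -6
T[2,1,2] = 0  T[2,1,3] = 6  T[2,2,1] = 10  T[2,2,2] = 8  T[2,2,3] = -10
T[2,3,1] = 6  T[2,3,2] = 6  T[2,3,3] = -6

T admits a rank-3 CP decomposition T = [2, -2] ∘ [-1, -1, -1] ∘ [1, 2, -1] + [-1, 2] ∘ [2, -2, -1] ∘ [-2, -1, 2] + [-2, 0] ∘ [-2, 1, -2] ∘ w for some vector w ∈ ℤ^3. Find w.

Subtract the known terms from T to get the rank-1 residual R = [-2, 0] ∘ [-2, 1, -2] ∘ w, so R[i,j,k] = a[i]·b[j]·w[k]. Pick indices with nonzero a[1]·b[1] = (-2)·(-2) = 4. Only the fibre through (1,1,·) is needed: R[1,1,:] = T[1,1,:] − Σₗ aₗ[1]bₗ[1]cₗ = [2, -2, 6] − (2)·(-1)·[1, 2, -1] − (-1)·(2)·[-2, -1, 2] = [0, 0, 8]. Then w[k] = R[1,1,k] / 4 for each k, giving w = [0, 0, 8] / 4 = [0, 0, 2].

w = [0, 0, 2]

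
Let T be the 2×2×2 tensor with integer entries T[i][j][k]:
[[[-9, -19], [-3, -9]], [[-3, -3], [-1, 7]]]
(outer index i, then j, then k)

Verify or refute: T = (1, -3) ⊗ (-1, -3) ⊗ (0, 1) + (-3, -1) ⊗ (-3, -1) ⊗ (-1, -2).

Yes

Reconstruct entrywise from the claimed factors. For example, T[0,0,0] = -9 and Σₗ aₗ[0]bₗ[0]cₗ[0] = (1)·(-1)·(0) + (-3)·(-3)·(-1) = -9; checking all 8 entries, every one matches. The claim holds.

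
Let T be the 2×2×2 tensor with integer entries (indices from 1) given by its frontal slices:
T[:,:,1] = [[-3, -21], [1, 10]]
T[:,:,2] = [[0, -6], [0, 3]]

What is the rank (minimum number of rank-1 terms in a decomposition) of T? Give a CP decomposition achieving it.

Lower bound: the mode-3 unfolding of T (rows indexed by k, columns by (i,j) = (1,1), (1,2), (2,1), (2,2)) is [[-3, -21, 1, 10], [0, -6, 0, 3]].
There the 2×2 minor on rows k ∈ {1, 2}, columns (i,j) ∈ {(1,1), (1,2)} is det [[-3, -21], [0, -6]] = 18 ≠ 0, so this unfolding has rank ≥ 2; CP rank is at least every unfolding rank, so rank(T) ≥ 2. (Unfolding ranks only ever bound the CP rank from below — rank(T) can be strictly larger than all of them — so the matching upper bound has to come from an explicit 2-term decomposition.)
Upper bound — finding two terms. Write S_k = T[:,:,k] for the frontal slices: S₁ = [[-3, -21], [1, 10]], S₂ = [[0, -6], [0, 3]].
If T = a₁ ∘ b₁ ∘ c₁ + a₂ ∘ b₂ ∘ c₂ then each S_k = c₁[k]·a₁b₁ᵀ + c₂[k]·a₂b₂ᵀ. S₁ and S₂ are linearly independent, so a₁b₁ᵀ and a₂b₂ᵀ must span the same plane of matrices: they are the rank-1 matrices of the form x·S₁ + y·S₂.
det(x·S₁ + y·S₂) is −9·x² − 3·xy = (-3)·(3·x + y)(x), vanishing at (x:y) = (1:-3) and (0:1).
M₁ = S₁ − 3·S₂ = [[-3, -3], [1, 1]] = −(3, -1)(1, 1)ᵀ and M₂ = S₂ = [[0, -6], [0, 3]] = (-3)·(2, -1)(0, 1)ᵀ, so take a₁ = (3, -1), b₁ = (1, 1), a₂ = (2, -1), b₂ = (0, 1).
Each slice is an integer combination of E₁ = a₁b₁ᵀ and E₂ = a₂b₂ᵀ: S₁ = −E₁ − 9·E₂, S₂ = −3·E₂; reading off coefficients, c₁ = (-1, 0) and c₂ = (-9, -3).
Hence T = (3, -1) ∘ (1, 1) ∘ (-1, 0) + (2, -1) ∘ (0, 1) ∘ (-9, -3), so rank(T) ≤ 2.
These bounds meet, so rank(T) = 2.

rank(T) = 2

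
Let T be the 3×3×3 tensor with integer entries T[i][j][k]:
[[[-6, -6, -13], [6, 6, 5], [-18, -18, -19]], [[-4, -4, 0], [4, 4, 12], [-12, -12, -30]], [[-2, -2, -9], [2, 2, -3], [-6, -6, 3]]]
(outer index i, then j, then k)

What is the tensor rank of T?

2

Lower bound: in the mode-2 unfolding of T (rows indexed by j, columns by (i,k)) the 2×2 minor on rows j ∈ {0, 1}, columns (i,k) ∈ {(0,0), (0,2)} is det [[-6, -13], [6, 5]] = 48 ≠ 0, so that unfolding has rank ≥ 2 and hence rank(T) ≥ 2 (CP rank is at least every unfolding rank, though it can be larger).
Upper bound: with S_k = T[:,:,k], the two rank-1 terms a₁b₁ᵀ, a₂b₂ᵀ are the rank-1 members of the pencil x·S₀ + y·S₂.
The 2×2 minor of x·S₀ + y·S₂ on rows {0,1}, columns {0,1} is −104·xy − 156·y² = (-52)·(2·x + 3·y)(y), vanishing at (x:y) = (3:-2) and (1:0).
M₁ = 3·S₀ − 2·S₂ = [[8, 8, -16], [-12, -12, 24], [12, 12, -24]] = 4·[2, -3, 3][1, 1, -2]ᵀ and M₂ = S₀ = [[-6, 6, -18], [-4, 4, -12], [-2, 2, -6]] = (-2)·[3, 2, 1][1, -1, 3]ᵀ, so take a₁ = [2, -3, 3], b₁ = [1, 1, -2], a₂ = [3, 2, 1], b₂ = [1, -1, 3].
Each slice is an integer combination of E₁ = a₁b₁ᵀ and E₂ = a₂b₂ᵀ: S₀ = −2·E₂, S₁ = −2·E₂, S₂ = −2·E₁ − 3·E₂; reading off coefficients, c₁ = [0, 0, -2] and c₂ = [-2, -2, -3].
Hence T = [2, -3, 3] ⊗ [1, 1, -2] ⊗ [0, 0, -2] + [3, 2, 1] ⊗ [1, -1, 3] ⊗ [-2, -2, -3], so rank(T) ≤ 2.
These bounds meet, so rank(T) = 2.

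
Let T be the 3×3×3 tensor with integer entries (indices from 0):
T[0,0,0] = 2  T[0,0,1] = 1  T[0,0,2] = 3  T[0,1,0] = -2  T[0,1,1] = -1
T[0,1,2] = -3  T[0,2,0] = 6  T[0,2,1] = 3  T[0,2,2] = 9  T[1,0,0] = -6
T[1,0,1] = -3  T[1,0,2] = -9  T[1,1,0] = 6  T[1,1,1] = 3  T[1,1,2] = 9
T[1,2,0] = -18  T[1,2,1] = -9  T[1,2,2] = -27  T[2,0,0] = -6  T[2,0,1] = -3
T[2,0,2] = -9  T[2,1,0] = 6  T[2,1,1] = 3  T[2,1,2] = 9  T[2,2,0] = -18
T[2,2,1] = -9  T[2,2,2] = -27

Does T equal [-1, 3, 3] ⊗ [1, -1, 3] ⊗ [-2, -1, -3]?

Reconstruct entrywise from the claimed factors. For example, T[1,0,0] = -6 and Σₗ aₗ[1]bₗ[0]cₗ[0] = (3)·(1)·(-2) = -6; checking all 27 entries, every one matches. The claim holds.

Yes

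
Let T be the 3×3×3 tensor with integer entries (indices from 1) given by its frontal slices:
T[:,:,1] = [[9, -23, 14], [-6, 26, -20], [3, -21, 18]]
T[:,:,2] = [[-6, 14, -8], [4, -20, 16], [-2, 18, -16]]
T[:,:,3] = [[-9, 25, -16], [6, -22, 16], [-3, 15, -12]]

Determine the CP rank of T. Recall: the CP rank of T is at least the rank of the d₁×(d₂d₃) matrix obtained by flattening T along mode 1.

Lower bound: in the mode-3 unfolding of T (rows indexed by k, columns by (i,j)) the 2×2 minor on rows k ∈ {1, 2}, columns (i,j) ∈ {(1,1), (1,2)} is det [[9, -23], [-6, 14]] = -12 ≠ 0, so that unfolding has rank ≥ 2 and hence rank(T) ≥ 2 (CP rank is at least every unfolding rank, though it can be larger).
Upper bound: with S_k = T[:,:,k], the two rank-1 terms a₁b₁ᵀ, a₂b₂ᵀ are the rank-1 members of the pencil x·S₁ + y·S₂.
The 2×2 minor of x·S₁ + y·S₂ on rows {1,2}, columns {1,2} is 96·x² − 160·xy + 64·y² = 32·(3·x − 2·y)(x − y), vanishing at (x:y) = (2:3) and (1:1).
M₁ = 2·S₁ + 3·S₂ = [[0, -4, 4], [0, -8, 8], [0, 12, -12]] = (-4)·[1, 2, -3][0, 1, -1]ᵀ and M₂ = S₁ + S₂ = [[3, -9, 6], [-2, 6, -4], [1, -3, 2]] = [3, -2, 1][1, -3, 2]ᵀ, so take a₁ = [1, 2, -3], b₁ = [0, 1, -1], a₂ = [3, -2, 1], b₂ = [1, -3, 2].
Each slice is an integer combination of E₁ = a₁b₁ᵀ and E₂ = a₂b₂ᵀ: S₁ = 4·E₁ + 3·E₂, S₂ = −4·E₁ − 2·E₂, S₃ = −2·E₁ − 3·E₂; reading off coefficients, c₁ = [4, -4, -2] and c₂ = [3, -2, -3].
Hence T = [1, 2, -3] ⊗ [0, 1, -1] ⊗ [4, -4, -2] + [3, -2, 1] ⊗ [1, -3, 2] ⊗ [3, -2, -3], so rank(T) ≤ 2.
These bounds meet, so rank(T) = 2.

2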